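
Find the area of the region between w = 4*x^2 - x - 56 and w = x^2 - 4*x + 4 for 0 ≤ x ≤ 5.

The difference (4*x^2 - x - 56) - (x^2 - 4*x + 4) = 3*x^2 + 3*x - 60 changes sign at x = 4 inside [0, 5], so split the integral there.
∫[0,4] (3*x^2 + 3*x - 60) dx = -152; the area of that piece is 152.
∫[4,5] (3*x^2 + 3*x - 60) dx = 29/2.
Total area = 152 + 29/2 = 333/2.

333/2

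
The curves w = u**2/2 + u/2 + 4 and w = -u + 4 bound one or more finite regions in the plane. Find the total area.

9/4

Set the curves equal: u**2/2 + u/2 + 4 = -u + 4, so u**2/2 + 3*u/2 = 0, which factors as u*(u + 3)/2 = 0. The curves meet at u = -3, 0.
On [-3, 0], w = -u + 4 is on top; that piece has area ∫[-3,0] (-(u**2/2 + 3*u/2)) du = 9/4.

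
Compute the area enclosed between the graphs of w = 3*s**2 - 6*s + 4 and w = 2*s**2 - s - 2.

Set the curves equal: 3*s**2 - 6*s + 4 = 2*s**2 - s - 2, so s**2 - 5*s + 6 = 0, which factors as (s - 3)*(s - 2) = 0. The curves meet at s = 2, 3.
On [2, 3], w = 2*s**2 - s - 2 is on top; that piece has area ∫[2,3] (-(s**2 - 5*s + 6)) ds = 1/6.

1/6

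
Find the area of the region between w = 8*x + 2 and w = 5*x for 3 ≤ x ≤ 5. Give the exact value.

On [3, 5], (8*x + 2) - (5*x) = 3*x + 2 is ≥ 0 throughout, so the area is a single integral of |3*x + 2|.
∫[3,5] (3*x + 2) dx = 28.

28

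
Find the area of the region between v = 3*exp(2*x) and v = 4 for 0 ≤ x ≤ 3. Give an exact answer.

-29/2 - 4*log(3) + 8*log(2) + 3*exp(6)/2

The difference (3*exp(2*x)) - (4) = 3*exp(2*x) - 4 changes sign at x = -log(3)/2 + log(2) inside [0, 3], so split the integral there.
∫[0,-log(3)/2 + log(2)] (3*exp(2*x) - 4) dx = log(9/16) + 1/2; the area of that piece is -1/2 + log(16/9).
∫[-log(3)/2 + log(2),3] (3*exp(2*x) - 4) dx = -14 - 2*log(3) + 4*log(2) + 3*exp(6)/2.
Total area = (-1/2 + log(16/9)) + (-14 - 2*log(3) + 4*log(2) + 3*exp(6)/2) = -29/2 - 4*log(3) + 8*log(2) + 3*exp(6)/2.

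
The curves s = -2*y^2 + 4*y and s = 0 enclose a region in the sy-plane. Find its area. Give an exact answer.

8/3

Both boundary curves give s as a function of y, so integrate with respect to y. Setting them equal: -2*y^2 + 4*y = 0, i.e. -2*y*(y - 2) = 0, so they meet at y = 0, 2.
For y in [0, 2], s = -2*y^2 + 4*y is on the right; area = ∫[0,2] (-2*y^2 + 4*y) dy = 8/3.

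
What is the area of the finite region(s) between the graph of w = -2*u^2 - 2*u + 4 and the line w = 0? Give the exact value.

9

The curve meets the u-axis where -2*u^2 - 2*u + 4 = 0, i.e. -2*(u - 1)*(u + 2) = 0, at u = -2, 1.
On [-2, 1] the curve lies above the axis; ∫[-2,1] (-2*u^2 - 2*u + 4) du = 9, giving area 9.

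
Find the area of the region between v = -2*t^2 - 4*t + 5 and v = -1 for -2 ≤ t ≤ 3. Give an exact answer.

118/3

The difference (-2*t^2 - 4*t + 5) - (-1) = -2*t^2 - 4*t + 6 changes sign at t = 1 inside [-2, 3], so split the integral there.
∫[-2,1] (-2*t^2 - 4*t + 6) dt = 18.
∫[1,3] (-2*t^2 - 4*t + 6) dt = -64/3; the area of that piece is 64/3.
Total area = 18 + 64/3 = 118/3.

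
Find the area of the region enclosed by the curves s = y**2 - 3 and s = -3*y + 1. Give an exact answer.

125/6

Both boundary curves give s as a function of y, so integrate with respect to y. Setting them equal: y**2 + 3*y - 4 = 0, i.e. (y - 1)*(y + 4) = 0, so they meet at y = -4, 1.
For y in [-4, 1], s = y**2 - 3 is on the left; area = ∫[-4,1] (-(y**2 + 3*y - 4)) dy = 125/6.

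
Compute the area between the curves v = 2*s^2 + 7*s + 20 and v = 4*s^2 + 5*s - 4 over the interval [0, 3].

63

On [0, 3], (2*s^2 + 7*s + 20) - (4*s^2 + 5*s - 4) = -2*s^2 + 2*s + 24 is ≥ 0 throughout, so the area is a single integral of |-2*s^2 + 2*s + 24|.
∫[0,3] (-2*s^2 + 2*s + 24) ds = 63.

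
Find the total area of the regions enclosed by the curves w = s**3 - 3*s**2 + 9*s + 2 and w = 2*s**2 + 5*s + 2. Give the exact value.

Set the curves equal: s**3 - 3*s**2 + 9*s + 2 = 2*s**2 + 5*s + 2, so s**3 - 5*s**2 + 4*s = 0, which factors as s*(s - 4)*(s - 1) = 0. The curves meet at s = 0, 1, 4.
On [0, 1], w = s**3 - 3*s**2 + 9*s + 2 is on top; that piece has area ∫[0,1] (s**3 - 5*s**2 + 4*s) ds = 7/12.
On [1, 4], w = 2*s**2 + 5*s + 2 is on top; that piece has area ∫[1,4] (-(s**3 - 5*s**2 + 4*s)) ds = 45/4.
Total enclosed area = 7/12 + 45/4 = 71/6.

71/6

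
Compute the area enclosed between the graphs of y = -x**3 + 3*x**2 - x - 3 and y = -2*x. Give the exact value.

Set the curves equal: -x**3 + 3*x**2 - x - 3 = -2*x, so -x**3 + 3*x**2 + x - 3 = 0, which factors as -(x - 3)*(x - 1)*(x + 1) = 0. The curves meet at x = -1, 1, 3.
On [-1, 1], y = -2*x is on top; that piece has area ∫[-1,1] (-(-x**3 + 3*x**2 + x - 3)) dx = 4.
On [1, 3], y = -x**3 + 3*x**2 - x - 3 is on top; that piece has area ∫[1,3] (-x**3 + 3*x**2 + x - 3) dx = 4.
Total enclosed area = 4 + 4 = 8.

8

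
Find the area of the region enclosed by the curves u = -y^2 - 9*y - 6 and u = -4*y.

1/6

Both boundary curves give u as a function of y, so integrate with respect to y. Setting them equal: -y^2 - 5*y - 6 = 0, i.e. -(y + 2)*(y + 3) = 0, so they meet at y = -3, -2.
For y in [-3, -2], u = -y^2 - 9*y - 6 is on the right; area = ∫[-3,-2] (-y^2 - 5*y - 6) dy = 1/6.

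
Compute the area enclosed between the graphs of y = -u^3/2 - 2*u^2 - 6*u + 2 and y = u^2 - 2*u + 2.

4

Set the curves equal: -u^3/2 - 2*u^2 - 6*u + 2 = u^2 - 2*u + 2, so -u^3/2 - 3*u^2 - 4*u = 0, which factors as -u*(u + 2)*(u + 4)/2 = 0. The curves meet at u = -4, -2, 0.
On [-4, -2], y = u^2 - 2*u + 2 is on top; that piece has area ∫[-4,-2] (-(-u^3/2 - 3*u^2 - 4*u)) du = 2.
On [-2, 0], y = -u^3/2 - 2*u^2 - 6*u + 2 is on top; that piece has area ∫[-2,0] (-u^3/2 - 3*u^2 - 4*u) du = 2.
Total enclosed area = 2 + 2 = 4.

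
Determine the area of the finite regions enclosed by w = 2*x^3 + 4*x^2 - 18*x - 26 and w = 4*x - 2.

937/6

Set the curves equal: 2*x^3 + 4*x^2 - 18*x - 26 = 4*x - 2, so 2*x^3 + 4*x^2 - 22*x - 24 = 0, which factors as 2*(x - 3)*(x + 1)*(x + 4) = 0. The curves meet at x = -4, -1, 3.
On [-4, -1], w = 2*x^3 + 4*x^2 - 18*x - 26 is on top; that piece has area ∫[-4,-1] (2*x^3 + 4*x^2 - 22*x - 24) dx = 99/2.
On [-1, 3], w = 4*x - 2 is on top; that piece has area ∫[-1,3] (-(2*x^3 + 4*x^2 - 22*x - 24)) dx = 320/3.
Total enclosed area = 99/2 + 320/3 = 937/6.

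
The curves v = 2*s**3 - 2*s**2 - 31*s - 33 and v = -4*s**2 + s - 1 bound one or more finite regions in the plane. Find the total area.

Set the curves equal: 2*s**3 - 2*s**2 - 31*s - 33 = -4*s**2 + s - 1, so 2*s**3 + 2*s**2 - 32*s - 32 = 0, which factors as 2*(s - 4)*(s + 1)*(s + 4) = 0. The curves meet at s = -4, -1, 4.
On [-4, -1], v = 2*s**3 - 2*s**2 - 31*s - 33 is on top; that piece has area ∫[-4,-1] (2*s**3 + 2*s**2 - 32*s - 32) ds = 117/2.
On [-1, 4], v = -4*s**2 + s - 1 is on top; that piece has area ∫[-1,4] (-(2*s**3 + 2*s**2 - 32*s - 32)) ds = 1375/6.
Total enclosed area = 117/2 + 1375/6 = 863/3.

863/3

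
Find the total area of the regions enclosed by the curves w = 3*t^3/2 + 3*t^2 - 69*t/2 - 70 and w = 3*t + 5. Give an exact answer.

Set the curves equal: 3*t^3/2 + 3*t^2 - 69*t/2 - 70 = 3*t + 5, so 3*t^3/2 + 3*t^2 - 75*t/2 - 75 = 0, which factors as 3*(t - 5)*(t + 2)*(t + 5)/2 = 0. The curves meet at t = -5, -2, 5.
On [-5, -2], w = 3*t^3/2 + 3*t^2 - 69*t/2 - 70 is on top; that piece has area ∫[-5,-2] (3*t^3/2 + 3*t^2 - 75*t/2 - 75) dt = 459/8.
On [-2, 5], w = 3*t + 5 is on top; that piece has area ∫[-2,5] (-(3*t^3/2 + 3*t^2 - 75*t/2 - 75)) dt = 4459/8.
Total enclosed area = 459/8 + 4459/8 = 2459/4.

2459/4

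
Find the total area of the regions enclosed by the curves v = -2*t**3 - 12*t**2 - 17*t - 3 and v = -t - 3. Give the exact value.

Set the curves equal: -2*t**3 - 12*t**2 - 17*t - 3 = -t - 3, so -2*t**3 - 12*t**2 - 16*t = 0, which factors as -2*t*(t + 2)*(t + 4) = 0. The curves meet at t = -4, -2, 0.
On [-4, -2], v = -t - 3 is on top; that piece has area ∫[-4,-2] (-(-2*t**3 - 12*t**2 - 16*t)) dt = 8.
On [-2, 0], v = -2*t**3 - 12*t**2 - 17*t - 3 is on top; that piece has area ∫[-2,0] (-2*t**3 - 12*t**2 - 16*t) dt = 8.
Total enclosed area = 8 + 8 = 16.

16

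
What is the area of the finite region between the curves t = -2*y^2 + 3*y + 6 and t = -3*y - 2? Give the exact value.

Both boundary curves give t as a function of y, so integrate with respect to y. Setting them equal: -2*y^2 + 6*y + 8 = 0, i.e. -2*(y - 4)*(y + 1) = 0, so they meet at y = -1, 4.
For y in [-1, 4], t = -2*y^2 + 3*y + 6 is on the right; area = ∫[-1,4] (-2*y^2 + 6*y + 8) dy = 125/3.

125/3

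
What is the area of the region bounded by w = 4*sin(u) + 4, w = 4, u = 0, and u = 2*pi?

16

The difference (4*sin(u) + 4) - (4) = 4*sin(u) changes sign at u = pi inside [0, 2*pi], so split the integral there.
∫[0,pi] (4*sin(u)) du = 8.
∫[pi,2*pi] (4*sin(u)) du = -8; the area of that piece is 8.
Total area = 8 + 8 = 16.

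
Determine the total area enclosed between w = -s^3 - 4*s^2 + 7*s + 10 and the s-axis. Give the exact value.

The curve meets the s-axis where -s^3 - 4*s^2 + 7*s + 10 = 0, i.e. -(s - 2)*(s + 1)*(s + 5) = 0, at s = -5, -1, 2.
On [-5, -1] the curve lies below the axis; ∫[-5,-1] (-s^3 - 4*s^2 + 7*s + 10) ds = -160/3, giving area 160/3.
On [-1, 2] the curve lies above the axis; ∫[-1,2] (-s^3 - 4*s^2 + 7*s + 10) ds = 99/4, giving area 99/4.
Total area = 160/3 + 99/4 = 937/12.

937/12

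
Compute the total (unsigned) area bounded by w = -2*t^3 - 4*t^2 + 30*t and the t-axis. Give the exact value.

The curve meets the t-axis where -2*t^3 - 4*t^2 + 30*t = 0, i.e. -2*t*(t - 3)*(t + 5) = 0, at t = -5, 0, 3.
On [-5, 0] the curve lies below the axis; ∫[-5,0] (-2*t^3 - 4*t^2 + 30*t) dt = -1375/6, giving area 1375/6.
On [0, 3] the curve lies above the axis; ∫[0,3] (-2*t^3 - 4*t^2 + 30*t) dt = 117/2, giving area 117/2.
Total area = 1375/6 + 117/2 = 863/3.

863/3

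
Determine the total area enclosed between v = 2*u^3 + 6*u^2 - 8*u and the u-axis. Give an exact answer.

The curve meets the u-axis where 2*u^3 + 6*u^2 - 8*u = 0, i.e. 2*u*(u - 1)*(u + 4) = 0, at u = -4, 0, 1.
On [-4, 0] the curve lies above the axis; ∫[-4,0] (2*u^3 + 6*u^2 - 8*u) du = 64, giving area 64.
On [0, 1] the curve lies below the axis; ∫[0,1] (2*u^3 + 6*u^2 - 8*u) du = -3/2, giving area 3/2.
Total area = 64 + 3/2 = 131/2.

131/2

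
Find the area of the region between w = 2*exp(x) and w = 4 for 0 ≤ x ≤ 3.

The difference (2*exp(x)) - (4) = 2*exp(x) - 4 changes sign at x = log(2) inside [0, 3], so split the integral there.
∫[0,log(2)] (2*exp(x) - 4) dx = 2 - log(16); the area of that piece is -2 + log(16).
∫[log(2),3] (2*exp(x) - 4) dx = -16 + 4*log(2) + 2*exp(3).
Total area = (-2 + log(16)) + (-16 + 4*log(2) + 2*exp(3)) = -18 + 8*log(2) + 2*exp(3).

-18 + 8*log(2) + 2*exp(3)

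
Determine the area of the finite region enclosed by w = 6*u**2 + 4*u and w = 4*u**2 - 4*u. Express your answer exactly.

64/3

Set the curves equal: 6*u**2 + 4*u = 4*u**2 - 4*u, so 2*u**2 + 8*u = 0, which factors as 2*u*(u + 4) = 0. The curves meet at u = -4, 0.
On [-4, 0], w = 4*u**2 - 4*u is on top; that piece has area ∫[-4,0] (-(2*u**2 + 8*u)) du = 64/3.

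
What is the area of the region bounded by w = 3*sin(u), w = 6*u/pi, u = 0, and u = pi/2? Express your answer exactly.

On [0, pi/2], (3*sin(u)) - (6*u/pi) = -6*u/pi + 3*sin(u) is ≥ 0 throughout, so the area is a single integral of |-6*u/pi + 3*sin(u)|.
∫[0,pi/2] (-6*u/pi + 3*sin(u)) du = 3 - 3*pi/4.

3 - 3*pi/4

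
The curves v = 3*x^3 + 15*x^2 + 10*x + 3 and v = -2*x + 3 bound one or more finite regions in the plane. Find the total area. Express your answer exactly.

Set the curves equal: 3*x^3 + 15*x^2 + 10*x + 3 = -2*x + 3, so 3*x^3 + 15*x^2 + 12*x = 0, which factors as 3*x*(x + 1)*(x + 4) = 0. The curves meet at x = -4, -1, 0.
On [-4, -1], v = 3*x^3 + 15*x^2 + 10*x + 3 is on top; that piece has area ∫[-4,-1] (3*x^3 + 15*x^2 + 12*x) dx = 135/4.
On [-1, 0], v = -2*x + 3 is on top; that piece has area ∫[-1,0] (-(3*x^3 + 15*x^2 + 12*x)) dx = 7/4.
Total enclosed area = 135/4 + 7/4 = 71/2.

71/2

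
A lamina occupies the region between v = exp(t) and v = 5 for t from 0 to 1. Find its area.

On [0, 1], (exp(t)) - (5) = exp(t) - 5 is ≤ 0 throughout, so the area is a single integral of |exp(t) - 5|.
∫[0,1] (exp(t) - 5) dt = -6 + exp(1); the area of that piece is 6 - exp(1).

6 - exp(1)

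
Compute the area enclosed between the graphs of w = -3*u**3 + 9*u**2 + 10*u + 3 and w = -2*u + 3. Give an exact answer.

393/4

Set the curves equal: -3*u**3 + 9*u**2 + 10*u + 3 = -2*u + 3, so -3*u**3 + 9*u**2 + 12*u = 0, which factors as -3*u*(u - 4)*(u + 1) = 0. The curves meet at u = -1, 0, 4.
On [-1, 0], w = -2*u + 3 is on top; that piece has area ∫[-1,0] (-(-3*u**3 + 9*u**2 + 12*u)) du = 9/4.
On [0, 4], w = -3*u**3 + 9*u**2 + 10*u + 3 is on top; that piece has area ∫[0,4] (-3*u**3 + 9*u**2 + 12*u) du = 96.
Total enclosed area = 9/4 + 96 = 393/4.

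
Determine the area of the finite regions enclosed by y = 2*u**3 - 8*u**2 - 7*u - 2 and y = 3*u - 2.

Set the curves equal: 2*u**3 - 8*u**2 - 7*u - 2 = 3*u - 2, so 2*u**3 - 8*u**2 - 10*u = 0, which factors as 2*u*(u - 5)*(u + 1) = 0. The curves meet at u = -1, 0, 5.
On [-1, 0], y = 2*u**3 - 8*u**2 - 7*u - 2 is on top; that piece has area ∫[-1,0] (2*u**3 - 8*u**2 - 10*u) du = 11/6.
On [0, 5], y = 3*u - 2 is on top; that piece has area ∫[0,5] (-(2*u**3 - 8*u**2 - 10*u)) du = 875/6.
Total enclosed area = 11/6 + 875/6 = 443/3.

443/3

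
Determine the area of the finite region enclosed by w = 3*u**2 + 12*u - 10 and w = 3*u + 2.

125/2

Set the curves equal: 3*u**2 + 12*u - 10 = 3*u + 2, so 3*u**2 + 9*u - 12 = 0, which factors as 3*(u - 1)*(u + 4) = 0. The curves meet at u = -4, 1.
On [-4, 1], w = 3*u + 2 is on top; that piece has area ∫[-4,1] (-(3*u**2 + 9*u - 12)) du = 125/2.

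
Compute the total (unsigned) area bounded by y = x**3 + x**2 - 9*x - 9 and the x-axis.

The curve meets the x-axis where x**3 + x**2 - 9*x - 9 = 0, i.e. (x - 3)*(x + 1)*(x + 3) = 0, at x = -3, -1, 3.
On [-3, -1] the curve lies above the axis; ∫[-3,-1] (x**3 + x**2 - 9*x - 9) dx = 20/3, giving area 20/3.
On [-1, 3] the curve lies below the axis; ∫[-1,3] (x**3 + x**2 - 9*x - 9) dx = -128/3, giving area 128/3.
Total area = 20/3 + 128/3 = 148/3.

148/3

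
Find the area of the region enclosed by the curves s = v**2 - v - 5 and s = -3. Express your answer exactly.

9/2

Both boundary curves give s as a function of v, so integrate with respect to v. Setting them equal: v**2 - v - 2 = 0, i.e. (v - 2)*(v + 1) = 0, so they meet at v = -1, 2.
For v in [-1, 2], s = v**2 - v - 5 is on the left; area = ∫[-1,2] (-(v**2 - v - 2)) dv = 9/2.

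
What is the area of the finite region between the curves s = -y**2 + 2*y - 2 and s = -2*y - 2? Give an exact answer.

Both boundary curves give s as a function of y, so integrate with respect to y. Setting them equal: -y**2 + 4*y = 0, i.e. -y*(y - 4) = 0, so they meet at y = 0, 4.
For y in [0, 4], s = -y**2 + 2*y - 2 is on the right; area = ∫[0,4] (-y**2 + 4*y) dy = 32/3.

32/3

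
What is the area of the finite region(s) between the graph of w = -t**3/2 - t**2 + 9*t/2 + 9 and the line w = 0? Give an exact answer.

443/12

The curve meets the t-axis where -t**3/2 - t**2 + 9*t/2 + 9 = 0, i.e. -(t - 3)*(t + 2)*(t + 3)/2 = 0, at t = -3, -2, 3.
On [-3, -2] the curve lies below the axis; ∫[-3,-2] (-t**3/2 - t**2 + 9*t/2 + 9) dt = -11/24, giving area 11/24.
On [-2, 3] the curve lies above the axis; ∫[-2,3] (-t**3/2 - t**2 + 9*t/2 + 9) dt = 875/24, giving area 875/24.
Total area = 11/24 + 875/24 = 443/12.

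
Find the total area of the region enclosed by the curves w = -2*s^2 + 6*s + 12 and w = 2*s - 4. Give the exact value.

Set the curves equal: -2*s^2 + 6*s + 12 = 2*s - 4, so -2*s^2 + 4*s + 16 = 0, which factors as -2*(s - 4)*(s + 2) = 0. The curves meet at s = -2, 4.
On [-2, 4], w = -2*s^2 + 6*s + 12 is on top; that piece has area ∫[-2,4] (-2*s^2 + 4*s + 16) ds = 72.

72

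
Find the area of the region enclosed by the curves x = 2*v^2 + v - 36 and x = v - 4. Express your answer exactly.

512/3

Both boundary curves give x as a function of v, so integrate with respect to v. Setting them equal: 2*v^2 - 32 = 0, i.e. 2*(v - 4)*(v + 4) = 0, so they meet at v = -4, 4.
For v in [-4, 4], x = 2*v^2 + v - 36 is on the left; area = ∫[-4,4] (-(2*v^2 - 32)) dv = 512/3.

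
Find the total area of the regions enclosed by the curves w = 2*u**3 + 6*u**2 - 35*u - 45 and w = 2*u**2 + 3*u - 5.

Set the curves equal: 2*u**3 + 6*u**2 - 35*u - 45 = 2*u**2 + 3*u - 5, so 2*u**3 + 4*u**2 - 38*u - 40 = 0, which factors as 2*(u - 4)*(u + 1)*(u + 5) = 0. The curves meet at u = -5, -1, 4.
On [-5, -1], w = 2*u**3 + 6*u**2 - 35*u - 45 is on top; that piece has area ∫[-5,-1] (2*u**3 + 4*u**2 - 38*u - 40) du = 448/3.
On [-1, 4], w = 2*u**2 + 3*u - 5 is on top; that piece has area ∫[-1,4] (-(2*u**3 + 4*u**2 - 38*u - 40)) du = 1625/6.
Total enclosed area = 448/3 + 1625/6 = 2521/6.

2521/6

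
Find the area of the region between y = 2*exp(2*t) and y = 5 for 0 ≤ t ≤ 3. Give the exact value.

The difference (2*exp(2*t)) - (5) = 2*exp(2*t) - 5 changes sign at t = -log(2)/2 + log(5)/2 inside [0, 3], so split the integral there.
∫[0,-log(2)/2 + log(5)/2] (2*exp(2*t) - 5) dt = log(4*sqrt(10)/125) + 3/2; the area of that piece is -3/2 + log(25*sqrt(10)/8).
∫[-log(2)/2 + log(5)/2,3] (2*exp(2*t) - 5) dt = -35/2 - 5*log(2)/2 + 5*log(5)/2 + exp(6).
Total area = (-3/2 + log(25*sqrt(10)/8)) + (-35/2 - 5*log(2)/2 + 5*log(5)/2 + exp(6)) = -19 - 11*log(2)/2 + log(10)/2 + 9*log(5)/2 + exp(6).

-19 - 11*log(2)/2 + log(10)/2 + 9*log(5)/2 + exp(6)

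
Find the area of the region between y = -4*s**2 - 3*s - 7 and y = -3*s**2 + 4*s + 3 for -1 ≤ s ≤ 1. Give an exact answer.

On [-1, 1], (-4*s**2 - 3*s - 7) - (-3*s**2 + 4*s + 3) = -s**2 - 7*s - 10 is ≤ 0 throughout, so the area is a single integral of |-s**2 - 7*s - 10|.
∫[-1,1] (-s**2 - 7*s - 10) ds = -62/3; the area of that piece is 62/3.

62/3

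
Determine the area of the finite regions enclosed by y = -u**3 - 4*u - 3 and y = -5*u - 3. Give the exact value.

Set the curves equal: -u**3 - 4*u - 3 = -5*u - 3, so -u**3 + u = 0, which factors as -u*(u - 1)*(u + 1) = 0. The curves meet at u = -1, 0, 1.
On [-1, 0], y = -5*u - 3 is on top; that piece has area ∫[-1,0] (-(-u**3 + u)) du = 1/4.
On [0, 1], y = -u**3 - 4*u - 3 is on top; that piece has area ∫[0,1] (-u**3 + u) du = 1/4.
Total enclosed area = 1/4 + 1/4 = 1/2.

1/2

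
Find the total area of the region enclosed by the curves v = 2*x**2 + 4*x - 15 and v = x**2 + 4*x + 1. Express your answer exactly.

Set the curves equal: 2*x**2 + 4*x - 15 = x**2 + 4*x + 1, so x**2 - 16 = 0, which factors as (x - 4)*(x + 4) = 0. The curves meet at x = -4, 4.
On [-4, 4], v = x**2 + 4*x + 1 is on top; that piece has area ∫[-4,4] (-(x**2 - 16)) dx = 256/3.

256/3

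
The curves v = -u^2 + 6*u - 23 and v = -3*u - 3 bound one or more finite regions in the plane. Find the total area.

1/6

Set the curves equal: -u^2 + 6*u - 23 = -3*u - 3, so -u^2 + 9*u - 20 = 0, which factors as -(u - 5)*(u - 4) = 0. The curves meet at u = 4, 5.
On [4, 5], v = -u^2 + 6*u - 23 is on top; that piece has area ∫[4,5] (-u^2 + 9*u - 20) du = 1/6.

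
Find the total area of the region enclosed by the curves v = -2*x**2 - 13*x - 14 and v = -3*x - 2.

Set the curves equal: -2*x**2 - 13*x - 14 = -3*x - 2, so -2*x**2 - 10*x - 12 = 0, which factors as -2*(x + 2)*(x + 3) = 0. The curves meet at x = -3, -2.
On [-3, -2], v = -2*x**2 - 13*x - 14 is on top; that piece has area ∫[-3,-2] (-2*x**2 - 10*x - 12) dx = 1/3.

1/3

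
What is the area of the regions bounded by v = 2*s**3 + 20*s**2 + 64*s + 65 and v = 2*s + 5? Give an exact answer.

37/6

Set the curves equal: 2*s**3 + 20*s**2 + 64*s + 65 = 2*s + 5, so 2*s**3 + 20*s**2 + 62*s + 60 = 0, which factors as 2*(s + 2)*(s + 3)*(s + 5) = 0. The curves meet at s = -5, -3, -2.
On [-5, -3], v = 2*s**3 + 20*s**2 + 64*s + 65 is on top; that piece has area ∫[-5,-3] (2*s**3 + 20*s**2 + 62*s + 60) ds = 16/3.
On [-3, -2], v = 2*s + 5 is on top; that piece has area ∫[-3,-2] (-(2*s**3 + 20*s**2 + 62*s + 60)) ds = 5/6.
Total enclosed area = 16/3 + 5/6 = 37/6.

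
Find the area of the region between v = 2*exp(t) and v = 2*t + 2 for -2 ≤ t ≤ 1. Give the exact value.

On [-2, 1], (2*exp(t)) - (2*t + 2) = -2*t + 2*exp(t) - 2 is ≥ 0 throughout, so the area is a single integral of |-2*t + 2*exp(t) - 2|.
∫[-2,1] (-2*t + 2*exp(t) - 2) dt = -3 - 2*exp(-2) + 2*exp(1).

-3 - 2*exp(-2) + 2*exp(1)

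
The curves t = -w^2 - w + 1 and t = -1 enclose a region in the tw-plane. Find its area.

Both boundary curves give t as a function of w, so integrate with respect to w. Setting them equal: -w^2 - w + 2 = 0, i.e. -(w - 1)*(w + 2) = 0, so they meet at w = -2, 1.
For w in [-2, 1], t = -w^2 - w + 1 is on the right; area = ∫[-2,1] (-w^2 - w + 2) dw = 9/2.

9/2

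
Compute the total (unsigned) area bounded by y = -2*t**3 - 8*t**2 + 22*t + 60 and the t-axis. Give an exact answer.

863/3

The curve meets the t-axis where -2*t**3 - 8*t**2 + 22*t + 60 = 0, i.e. -2*(t - 3)*(t + 2)*(t + 5) = 0, at t = -5, -2, 3.
On [-5, -2] the curve lies below the axis; ∫[-5,-2] (-2*t**3 - 8*t**2 + 22*t + 60) dt = -117/2, giving area 117/2.
On [-2, 3] the curve lies above the axis; ∫[-2,3] (-2*t**3 - 8*t**2 + 22*t + 60) dt = 1375/6, giving area 1375/6.
Total area = 117/2 + 1375/6 = 863/3.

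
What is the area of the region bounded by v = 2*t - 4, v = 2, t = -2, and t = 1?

On [-2, 1], (2*t - 4) - (2) = 2*t - 6 is ≤ 0 throughout, so the area is a single integral of |2*t - 6|.
∫[-2,1] (2*t - 6) dt = -21; the area of that piece is 21.

21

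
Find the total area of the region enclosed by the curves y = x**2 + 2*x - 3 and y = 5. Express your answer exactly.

36

Set the curves equal: x**2 + 2*x - 3 = 5, so x**2 + 2*x - 8 = 0, which factors as (x - 2)*(x + 4) = 0. The curves meet at x = -4, 2.
On [-4, 2], y = 5 is on top; that piece has area ∫[-4,2] (-(x**2 + 2*x - 8)) dx = 36.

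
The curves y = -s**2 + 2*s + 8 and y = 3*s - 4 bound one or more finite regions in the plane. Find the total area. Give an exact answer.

Set the curves equal: -s**2 + 2*s + 8 = 3*s - 4, so -s**2 - s + 12 = 0, which factors as -(s - 3)*(s + 4) = 0. The curves meet at s = -4, 3.
On [-4, 3], y = -s**2 + 2*s + 8 is on top; that piece has area ∫[-4,3] (-s**2 - s + 12) ds = 343/6.

343/6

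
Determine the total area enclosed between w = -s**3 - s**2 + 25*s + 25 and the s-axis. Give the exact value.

1012/3

The curve meets the s-axis where -s**3 - s**2 + 25*s + 25 = 0, i.e. -(s - 5)*(s + 1)*(s + 5) = 0, at s = -5, -1, 5.
On [-5, -1] the curve lies below the axis; ∫[-5,-1] (-s**3 - s**2 + 25*s + 25) ds = -256/3, giving area 256/3.
On [-1, 5] the curve lies above the axis; ∫[-1,5] (-s**3 - s**2 + 25*s + 25) ds = 252, giving area 252.
Total area = 256/3 + 252 = 1012/3.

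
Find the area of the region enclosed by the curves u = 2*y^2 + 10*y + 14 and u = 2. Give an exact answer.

Both boundary curves give u as a function of y, so integrate with respect to y. Setting them equal: 2*y^2 + 10*y + 12 = 0, i.e. 2*(y + 2)*(y + 3) = 0, so they meet at y = -3, -2.
For y in [-3, -2], u = 2*y^2 + 10*y + 14 is on the left; area = ∫[-3,-2] (-(2*y^2 + 10*y + 12)) dy = 1/3.

1/3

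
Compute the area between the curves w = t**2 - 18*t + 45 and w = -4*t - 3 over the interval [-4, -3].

328/3

On [-4, -3], (t**2 - 18*t + 45) - (-4*t - 3) = t**2 - 14*t + 48 is ≥ 0 throughout, so the area is a single integral of |t**2 - 14*t + 48|.
∫[-4,-3] (t**2 - 14*t + 48) dt = 328/3.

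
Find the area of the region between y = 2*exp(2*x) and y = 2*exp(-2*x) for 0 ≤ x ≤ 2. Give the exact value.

On [0, 2], (2*exp(2*x)) - (2*exp(-2*x)) = 2*exp(2*x) - 2*exp(-2*x) is ≥ 0 throughout, so the area is a single integral of |2*exp(2*x) - 2*exp(-2*x)|.
∫[0,2] (2*exp(2*x) - 2*exp(-2*x)) dx = -2 + exp(-4) + exp(4).

-2 + exp(-4) + exp(4)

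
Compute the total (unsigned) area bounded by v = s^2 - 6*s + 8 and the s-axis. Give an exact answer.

The curve meets the s-axis where s^2 - 6*s + 8 = 0, i.e. (s - 4)*(s - 2) = 0, at s = 2, 4.
On [2, 4] the curve lies below the axis; ∫[2,4] (s^2 - 6*s + 8) ds = -4/3, giving area 4/3.

4/3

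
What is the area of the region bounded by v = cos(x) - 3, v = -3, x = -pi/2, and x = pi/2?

On [-pi/2, pi/2], (cos(x) - 3) - (-3) = cos(x) is ≥ 0 throughout, so the area is a single integral of |cos(x)|.
∫[-pi/2,pi/2] (cos(x)) dx = 2.

2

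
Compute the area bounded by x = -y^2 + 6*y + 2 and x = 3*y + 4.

Both boundary curves give x as a function of y, so integrate with respect to y. Setting them equal: -y^2 + 3*y - 2 = 0, i.e. -(y - 2)*(y - 1) = 0, so they meet at y = 1, 2.
For y in [1, 2], x = -y^2 + 6*y + 2 is on the right; area = ∫[1,2] (-y^2 + 3*y - 2) dy = 1/6.

1/6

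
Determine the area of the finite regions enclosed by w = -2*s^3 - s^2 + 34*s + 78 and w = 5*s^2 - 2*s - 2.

Set the curves equal: -2*s^3 - s^2 + 34*s + 78 = 5*s^2 - 2*s - 2, so -2*s^3 - 6*s^2 + 36*s + 80 = 0, which factors as -2*(s - 4)*(s + 2)*(s + 5) = 0. The curves meet at s = -5, -2, 4.
On [-5, -2], w = 5*s^2 - 2*s - 2 is on top; that piece has area ∫[-5,-2] (-(-2*s^3 - 6*s^2 + 36*s + 80)) ds = 135/2.
On [-2, 4], w = -2*s^3 - s^2 + 34*s + 78 is on top; that piece has area ∫[-2,4] (-2*s^3 - 6*s^2 + 36*s + 80) ds = 432.
Total enclosed area = 135/2 + 432 = 999/2.

999/2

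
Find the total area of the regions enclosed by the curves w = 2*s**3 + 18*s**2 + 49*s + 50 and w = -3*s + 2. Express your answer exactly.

Set the curves equal: 2*s**3 + 18*s**2 + 49*s + 50 = -3*s + 2, so 2*s**3 + 18*s**2 + 52*s + 48 = 0, which factors as 2*(s + 2)*(s + 3)*(s + 4) = 0. The curves meet at s = -4, -3, -2.
On [-4, -3], w = 2*s**3 + 18*s**2 + 49*s + 50 is on top; that piece has area ∫[-4,-3] (2*s**3 + 18*s**2 + 52*s + 48) ds = 1/2.
On [-3, -2], w = -3*s + 2 is on top; that piece has area ∫[-3,-2] (-(2*s**3 + 18*s**2 + 52*s + 48)) ds = 1/2.
Total enclosed area = 1/2 + 1/2 = 1.

1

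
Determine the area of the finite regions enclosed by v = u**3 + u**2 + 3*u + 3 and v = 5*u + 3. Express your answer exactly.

Set the curves equal: u**3 + u**2 + 3*u + 3 = 5*u + 3, so u**3 + u**2 - 2*u = 0, which factors as u*(u - 1)*(u + 2) = 0. The curves meet at u = -2, 0, 1.
On [-2, 0], v = u**3 + u**2 + 3*u + 3 is on top; that piece has area ∫[-2,0] (u**3 + u**2 - 2*u) du = 8/3.
On [0, 1], v = 5*u + 3 is on top; that piece has area ∫[0,1] (-(u**3 + u**2 - 2*u)) du = 5/12.
Total enclosed area = 8/3 + 5/12 = 37/12.

37/12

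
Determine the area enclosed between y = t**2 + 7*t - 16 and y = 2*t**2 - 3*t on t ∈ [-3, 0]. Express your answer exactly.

102

On [-3, 0], (t**2 + 7*t - 16) - (2*t**2 - 3*t) = -t**2 + 10*t - 16 is ≤ 0 throughout, so the area is a single integral of |-t**2 + 10*t - 16|.
∫[-3,0] (-t**2 + 10*t - 16) dt = -102; the area of that piece is 102.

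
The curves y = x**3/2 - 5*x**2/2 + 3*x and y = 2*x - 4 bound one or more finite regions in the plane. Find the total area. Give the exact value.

253/24

Set the curves equal: x**3/2 - 5*x**2/2 + 3*x = 2*x - 4, so x**3/2 - 5*x**2/2 + x + 4 = 0, which factors as (x - 4)*(x - 2)*(x + 1)/2 = 0. The curves meet at x = -1, 2, 4.
On [-1, 2], y = x**3/2 - 5*x**2/2 + 3*x is on top; that piece has area ∫[-1,2] (x**3/2 - 5*x**2/2 + x + 4) dx = 63/8.
On [2, 4], y = 2*x - 4 is on top; that piece has area ∫[2,4] (-(x**3/2 - 5*x**2/2 + x + 4)) dx = 8/3.
Total enclosed area = 63/8 + 8/3 = 253/24.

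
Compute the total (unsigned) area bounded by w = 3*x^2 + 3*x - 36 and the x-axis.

The curve meets the x-axis where 3*x^2 + 3*x - 36 = 0, i.e. 3*(x - 3)*(x + 4) = 0, at x = -4, 3.
On [-4, 3] the curve lies below the axis; ∫[-4,3] (3*x^2 + 3*x - 36) dx = -343/2, giving area 343/2.

343/2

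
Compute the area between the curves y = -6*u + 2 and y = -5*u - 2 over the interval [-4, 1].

55/2

On [-4, 1], (-6*u + 2) - (-5*u - 2) = -u + 4 is ≥ 0 throughout, so the area is a single integral of |-u + 4|.
∫[-4,1] (-u + 4) du = 55/2.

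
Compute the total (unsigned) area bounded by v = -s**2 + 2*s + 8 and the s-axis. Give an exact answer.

The curve meets the s-axis where -s**2 + 2*s + 8 = 0, i.e. -(s - 4)*(s + 2) = 0, at s = -2, 4.
On [-2, 4] the curve lies above the axis; ∫[-2,4] (-s**2 + 2*s + 8) ds = 36, giving area 36.

36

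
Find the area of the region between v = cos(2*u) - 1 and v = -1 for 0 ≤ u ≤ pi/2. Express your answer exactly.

The difference (cos(2*u) - 1) - (-1) = cos(2*u) changes sign at u = pi/4 inside [0, pi/2], so split the integral there.
∫[0,pi/4] (cos(2*u)) du = 1/2.
∫[pi/4,pi/2] (cos(2*u)) du = -1/2; the area of that piece is 1/2.
Total area = 1/2 + 1/2 = 1.

1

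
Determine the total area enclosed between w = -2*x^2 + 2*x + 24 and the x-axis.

The curve meets the x-axis where -2*x^2 + 2*x + 24 = 0, i.e. -2*(x - 4)*(x + 3) = 0, at x = -3, 4.
On [-3, 4] the curve lies above the axis; ∫[-3,4] (-2*x^2 + 2*x + 24) dx = 343/3, giving area 343/3.

343/3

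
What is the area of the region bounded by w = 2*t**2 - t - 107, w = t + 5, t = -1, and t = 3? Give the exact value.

On [-1, 3], (2*t**2 - t - 107) - (t + 5) = 2*t**2 - 2*t - 112 is ≤ 0 throughout, so the area is a single integral of |2*t**2 - 2*t - 112|.
∫[-1,3] (2*t**2 - 2*t - 112) dt = -1312/3; the area of that piece is 1312/3.

1312/3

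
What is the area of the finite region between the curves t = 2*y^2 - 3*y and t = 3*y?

Both boundary curves give t as a function of y, so integrate with respect to y. Setting them equal: 2*y^2 - 6*y = 0, i.e. 2*y*(y - 3) = 0, so they meet at y = 0, 3.
For y in [0, 3], t = 2*y^2 - 3*y is on the left; area = ∫[0,3] (-(2*y^2 - 6*y)) dy = 9.

9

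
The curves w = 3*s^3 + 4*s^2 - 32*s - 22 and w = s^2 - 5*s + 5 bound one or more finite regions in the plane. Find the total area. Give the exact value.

Set the curves equal: 3*s^3 + 4*s^2 - 32*s - 22 = s^2 - 5*s + 5, so 3*s^3 + 3*s^2 - 27*s - 27 = 0, which factors as 3*(s - 3)*(s + 1)*(s + 3) = 0. The curves meet at s = -3, -1, 3.
On [-3, -1], w = 3*s^3 + 4*s^2 - 32*s - 22 is on top; that piece has area ∫[-3,-1] (3*s^3 + 3*s^2 - 27*s - 27) ds = 20.
On [-1, 3], w = s^2 - 5*s + 5 is on top; that piece has area ∫[-1,3] (-(3*s^3 + 3*s^2 - 27*s - 27)) ds = 128.
Total enclosed area = 20 + 128 = 148.

148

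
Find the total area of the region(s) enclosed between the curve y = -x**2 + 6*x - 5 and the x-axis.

32/3

The curve meets the x-axis where -x**2 + 6*x - 5 = 0, i.e. -(x - 5)*(x - 1) = 0, at x = 1, 5.
On [1, 5] the curve lies above the axis; ∫[1,5] (-x**2 + 6*x - 5) dx = 32/3, giving area 32/3.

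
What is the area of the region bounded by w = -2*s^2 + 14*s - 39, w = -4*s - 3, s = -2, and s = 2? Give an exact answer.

On [-2, 2], (-2*s^2 + 14*s - 39) - (-4*s - 3) = -2*s^2 + 18*s - 36 is ≤ 0 throughout, so the area is a single integral of |-2*s^2 + 18*s - 36|.
∫[-2,2] (-2*s^2 + 18*s - 36) ds = -464/3; the area of that piece is 464/3.

464/3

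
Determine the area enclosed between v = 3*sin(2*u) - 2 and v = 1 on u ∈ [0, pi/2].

On [0, pi/2], (3*sin(2*u) - 2) - (1) = 3*sin(2*u) - 3 is ≤ 0 throughout, so the area is a single integral of |3*sin(2*u) - 3|.
∫[0,pi/2] (3*sin(2*u) - 3) du = 3 - 3*pi/2; the area of that piece is -3 + 3*pi/2.

-3 + 3*pi/2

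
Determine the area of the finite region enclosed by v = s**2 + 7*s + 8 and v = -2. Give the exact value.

Set the curves equal: s**2 + 7*s + 8 = -2, so s**2 + 7*s + 10 = 0, which factors as (s + 2)*(s + 5) = 0. The curves meet at s = -5, -2.
On [-5, -2], v = -2 is on top; that piece has area ∫[-5,-2] (-(s**2 + 7*s + 10)) ds = 9/2.

9/2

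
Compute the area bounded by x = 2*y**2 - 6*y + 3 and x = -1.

1/3

Both boundary curves give x as a function of y, so integrate with respect to y. Setting them equal: 2*y**2 - 6*y + 4 = 0, i.e. 2*(y - 2)*(y - 1) = 0, so they meet at y = 1, 2.
For y in [1, 2], x = 2*y**2 - 6*y + 3 is on the left; area = ∫[1,2] (-(2*y**2 - 6*y + 4)) dy = 1/3.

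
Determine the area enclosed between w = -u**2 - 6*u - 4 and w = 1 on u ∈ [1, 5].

400/3

On [1, 5], (-u**2 - 6*u - 4) - (1) = -u**2 - 6*u - 5 is ≤ 0 throughout, so the area is a single integral of |-u**2 - 6*u - 5|.
∫[1,5] (-u**2 - 6*u - 5) du = -400/3; the area of that piece is 400/3.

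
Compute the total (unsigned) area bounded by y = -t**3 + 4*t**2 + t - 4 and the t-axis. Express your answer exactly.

253/12

The curve meets the t-axis where -t**3 + 4*t**2 + t - 4 = 0, i.e. -(t - 4)*(t - 1)*(t + 1) = 0, at t = -1, 1, 4.
On [-1, 1] the curve lies below the axis; ∫[-1,1] (-t**3 + 4*t**2 + t - 4) dt = -16/3, giving area 16/3.
On [1, 4] the curve lies above the axis; ∫[1,4] (-t**3 + 4*t**2 + t - 4) dt = 63/4, giving area 63/4.
Total area = 16/3 + 63/4 = 253/12.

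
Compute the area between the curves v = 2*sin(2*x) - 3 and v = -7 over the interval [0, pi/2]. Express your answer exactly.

2 + 2*pi

On [0, pi/2], (2*sin(2*x) - 3) - (-7) = 2*sin(2*x) + 4 is ≥ 0 throughout, so the area is a single integral of |2*sin(2*x) + 4|.
∫[0,pi/2] (2*sin(2*x) + 4) dx = 2 + 2*pi.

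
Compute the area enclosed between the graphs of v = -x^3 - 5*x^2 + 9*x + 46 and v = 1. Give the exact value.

Set the curves equal: -x^3 - 5*x^2 + 9*x + 46 = 1, so -x^3 - 5*x^2 + 9*x + 45 = 0, which factors as -(x - 3)*(x + 3)*(x + 5) = 0. The curves meet at x = -5, -3, 3.
On [-5, -3], v = 1 is on top; that piece has area ∫[-5,-3] (-(-x^3 - 5*x^2 + 9*x + 45)) dx = 28/3.
On [-3, 3], v = -x^3 - 5*x^2 + 9*x + 46 is on top; that piece has area ∫[-3,3] (-x^3 - 5*x^2 + 9*x + 45) dx = 180.
Total enclosed area = 28/3 + 180 = 568/3.

568/3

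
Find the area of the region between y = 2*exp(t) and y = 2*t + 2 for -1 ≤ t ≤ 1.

-4 - 2*exp(-1) + 2*exp(1)

On [-1, 1], (2*exp(t)) - (2*t + 2) = -2*t + 2*exp(t) - 2 is ≥ 0 throughout, so the area is a single integral of |-2*t + 2*exp(t) - 2|.
∫[-1,1] (-2*t + 2*exp(t) - 2) dt = -4 - 2*exp(-1) + 2*exp(1).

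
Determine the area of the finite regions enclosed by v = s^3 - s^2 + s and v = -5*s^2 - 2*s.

Set the curves equal: s^3 - s^2 + s = -5*s^2 - 2*s, so s^3 + 4*s^2 + 3*s = 0, which factors as s*(s + 1)*(s + 3) = 0. The curves meet at s = -3, -1, 0.
On [-3, -1], v = s^3 - s^2 + s is on top; that piece has area ∫[-3,-1] (s^3 + 4*s^2 + 3*s) ds = 8/3.
On [-1, 0], v = -5*s^2 - 2*s is on top; that piece has area ∫[-1,0] (-(s^3 + 4*s^2 + 3*s)) ds = 5/12.
Total enclosed area = 8/3 + 5/12 = 37/12.

37/12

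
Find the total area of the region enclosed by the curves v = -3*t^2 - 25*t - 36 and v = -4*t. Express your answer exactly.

1/2

Set the curves equal: -3*t^2 - 25*t - 36 = -4*t, so -3*t^2 - 21*t - 36 = 0, which factors as -3*(t + 3)*(t + 4) = 0. The curves meet at t = -4, -3.
On [-4, -3], v = -3*t^2 - 25*t - 36 is on top; that piece has area ∫[-4,-3] (-3*t^2 - 21*t - 36) dt = 1/2.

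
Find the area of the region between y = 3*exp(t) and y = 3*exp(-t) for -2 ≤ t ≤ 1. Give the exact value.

-12 + 3*exp(-2) + 3*exp(-1) + 3*exp(1) + 3*exp(2)

The difference (3*exp(t)) - (3*exp(-t)) = 3*exp(t) - 3*exp(-t) changes sign at t = 0 inside [-2, 1], so split the integral there.
∫[-2,0] (3*exp(t) - 3*exp(-t)) dt = -3*exp(2) - 3*exp(-2) + 6; the area of that piece is -6 + 3*exp(-2) + 3*exp(2).
∫[0,1] (3*exp(t) - 3*exp(-t)) dt = -6 + 3*exp(-1) + 3*exp(1).
Total area = (-6 + 3*exp(-2) + 3*exp(2)) + (-6 + 3*exp(-1) + 3*exp(1)) = -12 + 3*exp(-2) + 3*exp(-1) + 3*exp(1) + 3*exp(2).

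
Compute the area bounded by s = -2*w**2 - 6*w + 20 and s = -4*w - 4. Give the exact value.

Both boundary curves give s as a function of w, so integrate with respect to w. Setting them equal: -2*w**2 - 2*w + 24 = 0, i.e. -2*(w - 3)*(w + 4) = 0, so they meet at w = -4, 3.
For w in [-4, 3], s = -2*w**2 - 6*w + 20 is on the right; area = ∫[-4,3] (-2*w**2 - 2*w + 24) dw = 343/3.

343/3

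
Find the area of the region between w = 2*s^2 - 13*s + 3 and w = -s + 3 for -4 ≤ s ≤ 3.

524/3

The difference (2*s^2 - 13*s + 3) - (-s + 3) = 2*s^2 - 12*s changes sign at s = 0 inside [-4, 3], so split the integral there.
∫[-4,0] (2*s^2 - 12*s) ds = 416/3.
∫[0,3] (2*s^2 - 12*s) ds = -36; the area of that piece is 36.
Total area = 416/3 + 36 = 524/3.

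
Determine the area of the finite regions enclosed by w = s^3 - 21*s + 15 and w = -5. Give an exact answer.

999/4

Set the curves equal: s^3 - 21*s + 15 = -5, so s^3 - 21*s + 20 = 0, which factors as (s - 4)*(s - 1)*(s + 5) = 0. The curves meet at s = -5, 1, 4.
On [-5, 1], w = s^3 - 21*s + 15 is on top; that piece has area ∫[-5,1] (s^3 - 21*s + 20) ds = 216.
On [1, 4], w = -5 is on top; that piece has area ∫[1,4] (-(s^3 - 21*s + 20)) ds = 135/4.
Total enclosed area = 216 + 135/4 = 999/4.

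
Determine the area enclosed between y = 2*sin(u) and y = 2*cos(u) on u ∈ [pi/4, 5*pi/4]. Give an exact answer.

On [pi/4, 5*pi/4], (2*sin(u)) - (2*cos(u)) = 2*sin(u) - 2*cos(u) is ≥ 0 throughout, so the area is a single integral of |2*sin(u) - 2*cos(u)|.
∫[pi/4,5*pi/4] (2*sin(u) - 2*cos(u)) du = 4*sqrt(2).

4*sqrt(2)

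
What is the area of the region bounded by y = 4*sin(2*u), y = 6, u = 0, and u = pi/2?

-4 + 3*pi

On [0, pi/2], (4*sin(2*u)) - (6) = 4*sin(2*u) - 6 is ≤ 0 throughout, so the area is a single integral of |4*sin(2*u) - 6|.
∫[0,pi/2] (4*sin(2*u) - 6) du = 4 - 3*pi; the area of that piece is -4 + 3*pi.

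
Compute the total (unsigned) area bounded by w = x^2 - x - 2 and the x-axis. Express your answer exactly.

9/2

The curve meets the x-axis where x^2 - x - 2 = 0, i.e. (x - 2)*(x + 1) = 0, at x = -1, 2.
On [-1, 2] the curve lies below the axis; ∫[-1,2] (x^2 - x - 2) dx = -9/2, giving area 9/2.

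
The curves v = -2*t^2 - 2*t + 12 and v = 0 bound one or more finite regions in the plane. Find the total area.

125/3

Set the curves equal: -2*t^2 - 2*t + 12 = 0, so -2*t^2 - 2*t + 12 = 0, which factors as -2*(t - 2)*(t + 3) = 0. The curves meet at t = -3, 2.
On [-3, 2], v = -2*t^2 - 2*t + 12 is on top; that piece has area ∫[-3,2] (-2*t^2 - 2*t + 12) dt = 125/3.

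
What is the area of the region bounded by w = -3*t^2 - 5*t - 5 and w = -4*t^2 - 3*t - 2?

32/3

Set the curves equal: -3*t^2 - 5*t - 5 = -4*t^2 - 3*t - 2, so t^2 - 2*t - 3 = 0, which factors as (t - 3)*(t + 1) = 0. The curves meet at t = -1, 3.
On [-1, 3], w = -4*t^2 - 3*t - 2 is on top; that piece has area ∫[-1,3] (-(t^2 - 2*t - 3)) dt = 32/3.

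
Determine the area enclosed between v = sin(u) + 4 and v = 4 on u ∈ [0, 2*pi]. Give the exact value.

4

The difference (sin(u) + 4) - (4) = sin(u) changes sign at u = pi inside [0, 2*pi], so split the integral there.
∫[0,pi] (sin(u)) du = 2.
∫[pi,2*pi] (sin(u)) du = -2; the area of that piece is 2.
Total area = 2 + 2 = 4.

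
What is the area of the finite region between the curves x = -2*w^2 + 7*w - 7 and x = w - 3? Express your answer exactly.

Both boundary curves give x as a function of w, so integrate with respect to w. Setting them equal: -2*w^2 + 6*w - 4 = 0, i.e. -2*(w - 2)*(w - 1) = 0, so they meet at w = 1, 2.
For w in [1, 2], x = -2*w^2 + 7*w - 7 is on the right; area = ∫[1,2] (-2*w^2 + 6*w - 4) dw = 1/3.

1/3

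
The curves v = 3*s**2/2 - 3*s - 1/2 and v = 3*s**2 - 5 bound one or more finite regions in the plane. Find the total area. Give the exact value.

Set the curves equal: 3*s**2/2 - 3*s - 1/2 = 3*s**2 - 5, so -3*s**2/2 - 3*s + 9/2 = 0, which factors as -3*(s - 1)*(s + 3)/2 = 0. The curves meet at s = -3, 1.
On [-3, 1], v = 3*s**2/2 - 3*s - 1/2 is on top; that piece has area ∫[-3,1] (-3*s**2/2 - 3*s + 9/2) ds = 16.

16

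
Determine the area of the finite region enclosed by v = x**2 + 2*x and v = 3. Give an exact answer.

Set the curves equal: x**2 + 2*x = 3, so x**2 + 2*x - 3 = 0, which factors as (x - 1)*(x + 3) = 0. The curves meet at x = -3, 1.
On [-3, 1], v = 3 is on top; that piece has area ∫[-3,1] (-(x**2 + 2*x - 3)) dx = 32/3.

32/3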